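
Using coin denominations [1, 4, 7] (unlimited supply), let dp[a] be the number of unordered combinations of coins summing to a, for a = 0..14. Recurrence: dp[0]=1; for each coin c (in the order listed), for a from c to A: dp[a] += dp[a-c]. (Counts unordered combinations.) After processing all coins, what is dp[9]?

after  coin     0     1     2     3     4     5     6     7     8     9    10    11    12    13    14
          1     1     1     1     1     1     1     1     1     1     1     1     1     1     1     1
          4     1     1     1     1     2     2     2     2     3     3     3     3     4     4     4
          7     1     1     1     1     2     2     2     3     4     4     4     5     6     6     7

4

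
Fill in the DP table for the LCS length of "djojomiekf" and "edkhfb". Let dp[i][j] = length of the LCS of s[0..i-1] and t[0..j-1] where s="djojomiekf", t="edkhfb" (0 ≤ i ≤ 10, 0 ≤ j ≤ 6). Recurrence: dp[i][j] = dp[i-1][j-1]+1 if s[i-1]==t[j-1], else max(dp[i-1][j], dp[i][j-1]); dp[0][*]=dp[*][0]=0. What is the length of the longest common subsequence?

   ''  e  d  k  h  f  b
''  0  0  0  0  0  0  0
 d  0  0  1  1  1  1  1
 j  0  0  1  1  1  1  1
 o  0  0  1  1  1  1  1
 j  0  0  1  1  1  1  1
 o  0  0  1  1  1  1  1
 m  0  0  1  1  1  1  1
 i  0  0  1  1  1  1  1
 e  0  1  1  1  1  1  1
 k  0  1  1  2  2  2  2
 f  0  1  1  2  2  3  3

3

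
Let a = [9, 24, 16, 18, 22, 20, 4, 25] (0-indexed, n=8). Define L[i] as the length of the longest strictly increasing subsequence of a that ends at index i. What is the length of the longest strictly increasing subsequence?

5

   i    0    1    2    3    4    5    6    7
a[i]    9   24   16   18   22   20    4   25
L[i]    1    2    2    3    4    4    1    5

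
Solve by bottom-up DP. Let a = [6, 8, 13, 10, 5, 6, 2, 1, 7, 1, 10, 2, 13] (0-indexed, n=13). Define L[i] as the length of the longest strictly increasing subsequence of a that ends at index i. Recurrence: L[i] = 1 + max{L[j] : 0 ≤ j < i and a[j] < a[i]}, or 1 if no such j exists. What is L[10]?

   i    0    1    2    3    4    5    6    7    8    9   10   11   12
a[i]    6    8   13   10    5    6    2    1    7    1   10    2   13
L[i]    1    2    3    3    1    2    1    1    3    1    4    2    5

4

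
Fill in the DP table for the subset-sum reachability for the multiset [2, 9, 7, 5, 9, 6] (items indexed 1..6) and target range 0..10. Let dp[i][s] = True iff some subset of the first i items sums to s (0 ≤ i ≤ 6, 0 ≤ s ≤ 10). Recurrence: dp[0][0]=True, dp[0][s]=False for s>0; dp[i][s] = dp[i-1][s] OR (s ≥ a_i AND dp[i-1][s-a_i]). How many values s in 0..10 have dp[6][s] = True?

7

i\s   0   1   2   3   4   5   6   7   8   9  10
  0   T   F   F   F   F   F   F   F   F   F   F
  1   T   F   T   F   F   F   F   F   F   F   F
  2   T   F   T   F   F   F   F   F   F   T   F
  3   T   F   T   F   F   F   F   T   F   T   F
  4   T   F   T   F   F   T   F   T   F   T   F
  5   T   F   T   F   F   T   F   T   F   T   F
  6   T   F   T   F   F   T   T   T   T   T   F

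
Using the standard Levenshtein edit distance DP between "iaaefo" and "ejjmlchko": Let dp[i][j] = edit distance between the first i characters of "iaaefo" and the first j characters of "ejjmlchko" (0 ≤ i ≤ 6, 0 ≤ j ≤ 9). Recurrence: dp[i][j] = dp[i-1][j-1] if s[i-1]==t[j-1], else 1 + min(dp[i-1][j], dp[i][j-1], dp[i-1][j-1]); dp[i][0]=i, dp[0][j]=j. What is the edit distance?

8

   ''  e  j  j  m  l  c  h  k  o
''  0  1  2  3  4  5  6  7  8  9
 i  1  1  2  3  4  5  6  7  8  9
 a  2  2  2  3  4  5  6  7  8  9
 a  3  3  3  3  4  5  6  7  8  9
 e  4  3  4  4  4  5  6  7  8  9
 f  5  4  4  5  5  5  6  7  8  9
 o  6  5  5  5  6  6  6  7  8  8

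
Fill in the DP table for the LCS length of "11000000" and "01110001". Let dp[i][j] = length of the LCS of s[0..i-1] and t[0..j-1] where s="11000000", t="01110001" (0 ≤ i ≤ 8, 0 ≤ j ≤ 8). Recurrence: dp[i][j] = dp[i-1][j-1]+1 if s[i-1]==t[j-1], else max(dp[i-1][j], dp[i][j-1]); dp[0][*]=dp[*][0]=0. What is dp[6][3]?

   ''  0  1  1  1  0  0  0  1
''  0  0  0  0  0  0  0  0  0
 1  0  0  1  1  1  1  1  1  1
 1  0  0  1  2  2  2  2  2  2
 0  0  1  1  2  2  3  3  3  3
 0  0  1  1  2  2  3  4  4  4
 0  0  1  1  2  2  3  4  5  5
 0  0  1  1  2  2  3  4  5  5
 0  0  1  1  2  2  3  4  5  5
 0  0  1  1  2  2  3  4  5  5

2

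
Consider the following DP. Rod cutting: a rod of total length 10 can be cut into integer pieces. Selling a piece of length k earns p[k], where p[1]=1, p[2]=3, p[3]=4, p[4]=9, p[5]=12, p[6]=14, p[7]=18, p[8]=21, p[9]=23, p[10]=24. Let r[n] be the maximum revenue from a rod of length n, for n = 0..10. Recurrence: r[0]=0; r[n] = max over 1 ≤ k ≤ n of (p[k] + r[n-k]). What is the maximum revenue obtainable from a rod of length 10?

   n    0    1    2    3    4    5    6    7    8    9   10
r[n]    0    1    3    4    9   12   14   18   21   23   24

24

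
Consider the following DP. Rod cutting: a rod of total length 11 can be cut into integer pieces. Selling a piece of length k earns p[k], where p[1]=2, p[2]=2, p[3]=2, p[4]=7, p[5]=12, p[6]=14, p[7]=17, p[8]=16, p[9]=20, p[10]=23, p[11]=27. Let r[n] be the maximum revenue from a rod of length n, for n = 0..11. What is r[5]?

12

   n    0    1    2    3    4    5    6    7    8    9   10   11
r[n]    0    2    4    6    8   12   14   17   19   21   24   27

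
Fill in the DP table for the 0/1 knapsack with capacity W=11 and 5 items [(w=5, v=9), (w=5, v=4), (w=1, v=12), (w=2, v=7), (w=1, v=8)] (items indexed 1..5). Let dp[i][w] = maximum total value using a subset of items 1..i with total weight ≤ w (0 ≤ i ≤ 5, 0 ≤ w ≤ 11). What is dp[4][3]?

i\w   0   1   2   3   4   5   6   7   8   9  10  11
  0   0   0   0   0   0   0   0   0   0   0   0   0
  1   0   0   0   0   0   9   9   9   9   9   9   9
  2   0   0   0   0   0   9   9   9   9   9  13  13
  3   0  12  12  12  12  12  21  21  21  21  21  25
  4   0  12  12  19  19  19  21  21  28  28  28  28
  5   0  12  20  20  27  27  27  29  29  36  36  36

19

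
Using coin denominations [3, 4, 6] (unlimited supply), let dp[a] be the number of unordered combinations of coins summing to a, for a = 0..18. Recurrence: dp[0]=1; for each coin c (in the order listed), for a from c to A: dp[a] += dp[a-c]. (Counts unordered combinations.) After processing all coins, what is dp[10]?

after  coin     0     1     2     3     4     5     6     7     8     9    10    11    12    13    14    15    16    17    18
          3     1     0     0     1     0     0     1     0     0     1     0     0     1     0     0     1     0     0     1
          4     1     0     0     1     1     0     1     1     1     1     1     1     2     1     1     2     2     1     2
          6     1     0     0     1     1     0     2     1     1     2     2     1     4     2     2     4     4     2     6

2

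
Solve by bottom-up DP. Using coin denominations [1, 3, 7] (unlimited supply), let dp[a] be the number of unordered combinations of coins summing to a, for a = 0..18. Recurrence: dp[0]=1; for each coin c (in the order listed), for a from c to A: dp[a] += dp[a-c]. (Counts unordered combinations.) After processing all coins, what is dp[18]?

after  coin     0     1     2     3     4     5     6     7     8     9    10    11    12    13    14    15    16    17    18
          1     1     1     1     1     1     1     1     1     1     1     1     1     1     1     1     1     1     1     1
          3     1     1     1     2     2     2     3     3     3     4     4     4     5     5     5     6     6     6     7
          7     1     1     1     2     2     2     3     4     4     5     6     6     7     8     9    10    11    12    13

13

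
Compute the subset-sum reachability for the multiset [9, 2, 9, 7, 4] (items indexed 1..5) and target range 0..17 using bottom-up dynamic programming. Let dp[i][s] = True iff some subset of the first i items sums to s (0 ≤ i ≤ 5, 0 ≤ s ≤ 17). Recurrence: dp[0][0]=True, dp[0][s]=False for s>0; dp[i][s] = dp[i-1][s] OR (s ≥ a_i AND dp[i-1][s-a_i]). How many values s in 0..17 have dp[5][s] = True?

10

i\s   0   1   2   3   4   5   6   7   8   9  10  11  12  13  14  15  16  17
  0   T   F   F   F   F   F   F   F   F   F   F   F   F   F   F   F   F   F
  1   T   F   F   F   F   F   F   F   F   T   F   F   F   F   F   F   F   F
  2   T   F   T   F   F   F   F   F   F   T   F   T   F   F   F   F   F   F
  3   T   F   T   F   F   F   F   F   F   T   F   T   F   F   F   F   F   F
  4   T   F   T   F   F   F   F   T   F   T   F   T   F   F   F   F   T   F
  5   T   F   T   F   T   F   T   T   F   T   F   T   F   T   F   T   T   F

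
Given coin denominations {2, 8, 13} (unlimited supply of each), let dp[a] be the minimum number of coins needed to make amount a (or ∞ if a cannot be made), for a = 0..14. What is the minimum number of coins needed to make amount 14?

 a  0  1  2  3  4  5  6  7  8  9 10 11 12 13 14
dp  0  -  1  -  2  -  3  -  1  -  2  -  3  1  4
(- denotes ∞ / unreachable)

4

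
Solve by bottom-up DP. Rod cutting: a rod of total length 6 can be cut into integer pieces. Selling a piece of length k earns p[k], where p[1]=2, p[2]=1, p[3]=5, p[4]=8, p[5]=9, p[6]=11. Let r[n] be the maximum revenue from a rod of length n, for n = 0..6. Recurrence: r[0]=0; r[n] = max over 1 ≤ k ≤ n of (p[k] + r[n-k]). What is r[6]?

   n    0    1    2    3    4    5    6
r[n]    0    2    4    6    8   10   12

12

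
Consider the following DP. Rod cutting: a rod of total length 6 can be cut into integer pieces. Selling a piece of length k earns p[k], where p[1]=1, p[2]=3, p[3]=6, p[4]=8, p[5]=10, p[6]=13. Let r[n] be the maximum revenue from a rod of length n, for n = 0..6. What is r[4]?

   n    0    1    2    3    4    5    6
r[n]    0    1    3    6    8   10   13

8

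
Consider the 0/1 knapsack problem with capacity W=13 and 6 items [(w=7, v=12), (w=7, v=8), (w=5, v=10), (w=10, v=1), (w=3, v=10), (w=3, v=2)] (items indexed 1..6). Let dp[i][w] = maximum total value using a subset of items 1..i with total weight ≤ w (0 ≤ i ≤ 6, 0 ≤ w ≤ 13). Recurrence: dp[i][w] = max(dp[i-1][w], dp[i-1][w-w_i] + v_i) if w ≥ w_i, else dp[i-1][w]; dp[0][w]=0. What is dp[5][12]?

i\w   0   1   2   3   4   5   6   7   8   9  10  11  12  13
  0   0   0   0   0   0   0   0   0   0   0   0   0   0   0
  1   0   0   0   0   0   0   0  12  12  12  12  12  12  12
  2   0   0   0   0   0   0   0  12  12  12  12  12  12  12
  3   0   0   0   0   0  10  10  12  12  12  12  12  22  22
  4   0   0   0   0   0  10  10  12  12  12  12  12  22  22
  5   0   0   0  10  10  10  10  12  20  20  22  22  22  22
  6   0   0   0  10  10  10  12  12  20  20  22  22  22  24

22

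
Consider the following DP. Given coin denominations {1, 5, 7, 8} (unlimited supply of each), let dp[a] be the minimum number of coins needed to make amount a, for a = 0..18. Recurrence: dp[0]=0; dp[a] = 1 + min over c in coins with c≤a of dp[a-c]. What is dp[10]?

2

 a  0  1  2  3  4  5  6  7  8  9 10 11 12 13 14 15 16 17 18
dp  0  1  2  3  4  1  2  1  1  2  2  3  2  2  2  2  2  3  3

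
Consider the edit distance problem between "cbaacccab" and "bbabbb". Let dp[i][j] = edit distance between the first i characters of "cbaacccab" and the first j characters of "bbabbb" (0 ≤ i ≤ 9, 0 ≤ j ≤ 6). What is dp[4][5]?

   ''  b  b  a  b  b  b
''  0  1  2  3  4  5  6
 c  1  1  2  3  4  5  6
 b  2  1  1  2  3  4  5
 a  3  2  2  1  2  3  4
 a  4  3  3  2  2  3  4
 c  5  4  4  3  3  3  4
 c  6  5  5  4  4  4  4
 c  7  6  6  5  5  5  5
 a  8  7  7  6  6  6  6
 b  9  8  7  7  6  6  6

3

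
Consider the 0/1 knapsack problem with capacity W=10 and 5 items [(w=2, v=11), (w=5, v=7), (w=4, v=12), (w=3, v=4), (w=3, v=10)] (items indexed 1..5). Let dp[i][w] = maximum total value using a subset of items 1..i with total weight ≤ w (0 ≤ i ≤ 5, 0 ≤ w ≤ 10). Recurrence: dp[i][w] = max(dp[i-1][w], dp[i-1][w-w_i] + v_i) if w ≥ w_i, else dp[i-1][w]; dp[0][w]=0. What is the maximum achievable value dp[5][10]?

i\w   0   1   2   3   4   5   6   7   8   9  10
  0   0   0   0   0   0   0   0   0   0   0   0
  1   0   0  11  11  11  11  11  11  11  11  11
  2   0   0  11  11  11  11  11  18  18  18  18
  3   0   0  11  11  12  12  23  23  23  23  23
  4   0   0  11  11  12  15  23  23  23  27  27
  5   0   0  11  11  12  21  23  23  25  33  33

33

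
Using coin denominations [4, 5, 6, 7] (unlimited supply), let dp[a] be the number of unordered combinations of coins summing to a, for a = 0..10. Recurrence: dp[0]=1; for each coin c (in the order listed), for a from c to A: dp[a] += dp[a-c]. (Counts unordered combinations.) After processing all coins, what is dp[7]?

1

after  coin     0     1     2     3     4     5     6     7     8     9    10
          4     1     0     0     0     1     0     0     0     1     0     0
          5     1     0     0     0     1     1     0     0     1     1     1
          6     1     0     0     0     1     1     1     0     1     1     2
          7     1     0     0     0     1     1     1     1     1     1     2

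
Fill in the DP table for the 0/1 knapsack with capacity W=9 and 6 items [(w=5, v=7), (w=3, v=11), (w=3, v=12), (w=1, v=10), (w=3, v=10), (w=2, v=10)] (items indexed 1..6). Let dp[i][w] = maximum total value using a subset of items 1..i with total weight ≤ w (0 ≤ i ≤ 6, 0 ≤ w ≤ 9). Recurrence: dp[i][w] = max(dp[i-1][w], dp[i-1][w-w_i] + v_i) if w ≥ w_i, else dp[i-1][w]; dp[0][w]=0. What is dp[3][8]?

i\w   0   1   2   3   4   5   6   7   8   9
  0   0   0   0   0   0   0   0   0   0   0
  1   0   0   0   0   0   7   7   7   7   7
  2   0   0   0  11  11  11  11  11  18  18
  3   0   0   0  12  12  12  23  23  23  23
  4   0  10  10  12  22  22  23  33  33  33
  5   0  10  10  12  22  22  23  33  33  33
  6   0  10  10  20  22  22  32  33  33  43

23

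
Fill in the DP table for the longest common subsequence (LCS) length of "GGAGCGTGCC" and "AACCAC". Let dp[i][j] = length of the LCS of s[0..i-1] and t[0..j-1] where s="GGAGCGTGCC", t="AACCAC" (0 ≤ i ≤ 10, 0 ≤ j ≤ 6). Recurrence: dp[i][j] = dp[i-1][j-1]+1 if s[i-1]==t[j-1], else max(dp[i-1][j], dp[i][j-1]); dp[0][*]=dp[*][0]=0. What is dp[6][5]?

2

   ''  A  A  C  C  A  C
''  0  0  0  0  0  0  0
 G  0  0  0  0  0  0  0
 G  0  0  0  0  0  0  0
 A  0  1  1  1  1  1  1
 G  0  1  1  1  1  1  1
 C  0  1  1  2  2  2  2
 G  0  1  1  2  2  2  2
 T  0  1  1  2  2  2  2
 G  0  1  1  2  2  2  2
 C  0  1  1  2  3  3  3
 C  0  1  1  2  3  3  4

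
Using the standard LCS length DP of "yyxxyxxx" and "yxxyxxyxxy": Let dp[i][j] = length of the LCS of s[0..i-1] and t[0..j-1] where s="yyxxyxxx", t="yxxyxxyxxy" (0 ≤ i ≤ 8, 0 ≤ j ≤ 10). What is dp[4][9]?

   ''  y  x  x  y  x  x  y  x  x  y
''  0  0  0  0  0  0  0  0  0  0  0
 y  0  1  1  1  1  1  1  1  1  1  1
 y  0  1  1  1  2  2  2  2  2  2  2
 x  0  1  2  2  2  3  3  3  3  3  3
 x  0  1  2  3  3  3  4  4  4  4  4
 y  0  1  2  3  4  4  4  5  5  5  5
 x  0  1  2  3  4  5  5  5  6  6  6
 x  0  1  2  3  4  5  6  6  6  7  7
 x  0  1  2  3  4  5  6  6  7  7  7

4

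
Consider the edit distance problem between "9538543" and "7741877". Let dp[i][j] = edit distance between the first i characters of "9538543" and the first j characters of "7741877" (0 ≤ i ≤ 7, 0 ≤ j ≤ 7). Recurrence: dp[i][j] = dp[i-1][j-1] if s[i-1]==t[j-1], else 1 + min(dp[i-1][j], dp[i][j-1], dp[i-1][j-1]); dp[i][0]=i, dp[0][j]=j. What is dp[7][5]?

7

   ''  7  7  4  1  8  7  7
''  0  1  2  3  4  5  6  7
 9  1  1  2  3  4  5  6  7
 5  2  2  2  3  4  5  6  7
 3  3  3  3  3  4  5  6  7
 8  4  4  4  4  4  4  5  6
 5  5  5  5  5  5  5  5  6
 4  6  6  6  5  6  6  6  6
 3  7  7  7  6  6  7  7  7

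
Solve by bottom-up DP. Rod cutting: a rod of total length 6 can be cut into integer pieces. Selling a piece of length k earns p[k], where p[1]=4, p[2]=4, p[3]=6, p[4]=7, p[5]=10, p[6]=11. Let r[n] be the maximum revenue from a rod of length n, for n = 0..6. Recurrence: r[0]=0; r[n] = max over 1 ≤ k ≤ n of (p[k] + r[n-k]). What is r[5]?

20

   n    0    1    2    3    4    5    6
r[n]    0    4    8   12   16   20   24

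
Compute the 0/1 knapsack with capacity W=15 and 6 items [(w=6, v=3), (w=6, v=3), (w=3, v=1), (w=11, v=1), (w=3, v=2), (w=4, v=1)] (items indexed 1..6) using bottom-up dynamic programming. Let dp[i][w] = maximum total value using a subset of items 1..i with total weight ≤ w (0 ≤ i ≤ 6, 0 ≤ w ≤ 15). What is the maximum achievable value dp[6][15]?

8

i\w   0   1   2   3   4   5   6   7   8   9  10  11  12  13  14  15
  0   0   0   0   0   0   0   0   0   0   0   0   0   0   0   0   0
  1   0   0   0   0   0   0   3   3   3   3   3   3   3   3   3   3
  2   0   0   0   0   0   0   3   3   3   3   3   3   6   6   6   6
  3   0   0   0   1   1   1   3   3   3   4   4   4   6   6   6   7
  4   0   0   0   1   1   1   3   3   3   4   4   4   6   6   6   7
  5   0   0   0   2   2   2   3   3   3   5   5   5   6   6   6   8
  6   0   0   0   2   2   2   3   3   3   5   5   5   6   6   6   8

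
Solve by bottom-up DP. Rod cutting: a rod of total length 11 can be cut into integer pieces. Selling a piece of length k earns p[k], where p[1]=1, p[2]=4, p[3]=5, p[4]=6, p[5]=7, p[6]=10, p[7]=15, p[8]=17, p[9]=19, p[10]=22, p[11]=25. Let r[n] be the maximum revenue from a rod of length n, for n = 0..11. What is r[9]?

19

   n    0    1    2    3    4    5    6    7    8    9   10   11
r[n]    0    1    4    5    8    9   12   15   17   19   22   25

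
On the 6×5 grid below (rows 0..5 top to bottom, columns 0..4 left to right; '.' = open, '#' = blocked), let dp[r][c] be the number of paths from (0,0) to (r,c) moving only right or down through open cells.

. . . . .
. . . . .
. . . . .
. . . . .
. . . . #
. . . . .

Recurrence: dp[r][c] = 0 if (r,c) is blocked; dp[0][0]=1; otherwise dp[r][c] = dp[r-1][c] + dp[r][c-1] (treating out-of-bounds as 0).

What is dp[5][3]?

56

r\c   0   1   2   3   4
  0   1   1   1   1   1
  1   1   2   3   4   5
  2   1   3   6  10  15
  3   1   4  10  20  35
  4   1   5  15  35   0
  5   1   6  21  56  56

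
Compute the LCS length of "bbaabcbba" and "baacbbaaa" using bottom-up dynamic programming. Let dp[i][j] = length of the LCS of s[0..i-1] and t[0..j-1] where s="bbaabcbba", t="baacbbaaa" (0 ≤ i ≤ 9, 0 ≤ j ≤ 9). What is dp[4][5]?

   ''  b  a  a  c  b  b  a  a  a
''  0  0  0  0  0  0  0  0  0  0
 b  0  1  1  1  1  1  1  1  1  1
 b  0  1  1  1  1  2  2  2  2  2
 a  0  1  2  2  2  2  2  3  3  3
 a  0  1  2  3  3  3  3  3  4  4
 b  0  1  2  3  3  4  4  4  4  4
 c  0  1  2  3  4  4  4  4  4  4
 b  0  1  2  3  4  5  5  5  5  5
 b  0  1  2  3  4  5  6  6  6  6
 a  0  1  2  3  4  5  6  7  7  7

3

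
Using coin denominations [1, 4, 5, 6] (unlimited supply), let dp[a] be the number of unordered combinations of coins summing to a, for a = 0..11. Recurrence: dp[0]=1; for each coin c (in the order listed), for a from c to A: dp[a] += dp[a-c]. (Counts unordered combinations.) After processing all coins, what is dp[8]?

after  coin     0     1     2     3     4     5     6     7     8     9    10    11
          1     1     1     1     1     1     1     1     1     1     1     1     1
          4     1     1     1     1     2     2     2     2     3     3     3     3
          5     1     1     1     1     2     3     3     3     4     5     6     6
          6     1     1     1     1     2     3     4     4     5     6     8     9

5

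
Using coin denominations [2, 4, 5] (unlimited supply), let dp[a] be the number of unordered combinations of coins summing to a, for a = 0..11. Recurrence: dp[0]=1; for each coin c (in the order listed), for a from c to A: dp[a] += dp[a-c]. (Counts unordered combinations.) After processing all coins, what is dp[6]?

2

after  coin     0     1     2     3     4     5     6     7     8     9    10    11
          2     1     0     1     0     1     0     1     0     1     0     1     0
          4     1     0     1     0     2     0     2     0     3     0     3     0
          5     1     0     1     0     2     1     2     1     3     2     4     2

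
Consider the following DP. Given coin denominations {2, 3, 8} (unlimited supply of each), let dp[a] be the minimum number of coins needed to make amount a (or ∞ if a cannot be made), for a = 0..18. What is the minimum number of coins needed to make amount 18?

3

 a  0  1  2  3  4  5  6  7  8  9 10 11 12 13 14 15 16 17 18
dp  0  -  1  1  2  2  2  3  1  3  2  2  3  3  3  4  2  4  3
(- denotes ∞ / unreachable)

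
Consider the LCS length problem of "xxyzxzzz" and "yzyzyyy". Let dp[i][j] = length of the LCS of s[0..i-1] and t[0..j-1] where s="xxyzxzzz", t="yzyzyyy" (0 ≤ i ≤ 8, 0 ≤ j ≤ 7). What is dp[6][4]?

   ''  y  z  y  z  y  y  y
''  0  0  0  0  0  0  0  0
 x  0  0  0  0  0  0  0  0
 x  0  0  0  0  0  0  0  0
 y  0  1  1  1  1  1  1  1
 z  0  1  2  2  2  2  2  2
 x  0  1  2  2  2  2  2  2
 z  0  1  2  2  3  3  3  3
 z  0  1  2  2  3  3  3  3
 z  0  1  2  2  3  3  3  3

3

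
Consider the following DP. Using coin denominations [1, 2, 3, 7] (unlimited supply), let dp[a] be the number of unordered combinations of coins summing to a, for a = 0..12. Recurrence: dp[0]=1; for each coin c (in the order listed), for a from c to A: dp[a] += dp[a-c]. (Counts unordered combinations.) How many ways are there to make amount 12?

24

after  coin     0     1     2     3     4     5     6     7     8     9    10    11    12
          1     1     1     1     1     1     1     1     1     1     1     1     1     1
          2     1     1     2     2     3     3     4     4     5     5     6     6     7
          3     1     1     2     3     4     5     7     8    10    12    14    16    19
          7     1     1     2     3     4     5     7     9    11    14    17    20    24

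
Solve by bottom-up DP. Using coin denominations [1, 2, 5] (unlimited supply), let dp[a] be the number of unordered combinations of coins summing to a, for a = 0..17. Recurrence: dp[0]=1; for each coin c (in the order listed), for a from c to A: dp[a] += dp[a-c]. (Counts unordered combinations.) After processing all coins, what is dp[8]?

7

after  coin     0     1     2     3     4     5     6     7     8     9    10    11    12    13    14    15    16    17
          1     1     1     1     1     1     1     1     1     1     1     1     1     1     1     1     1     1     1
          2     1     1     2     2     3     3     4     4     5     5     6     6     7     7     8     8     9     9
          5     1     1     2     2     3     4     5     6     7     8    10    11    13    14    16    18    20    22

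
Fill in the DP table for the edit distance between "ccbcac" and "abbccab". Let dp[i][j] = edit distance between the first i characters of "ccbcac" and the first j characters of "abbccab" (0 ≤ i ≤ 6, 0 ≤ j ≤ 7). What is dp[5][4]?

3

   ''  a  b  b  c  c  a  b
''  0  1  2  3  4  5  6  7
 c  1  1  2  3  3  4  5  6
 c  2  2  2  3  3  3  4  5
 b  3  3  2  2  3  4  4  4
 c  4  4  3  3  2  3  4  5
 a  5  4  4  4  3  3  3  4
 c  6  5  5  5  4  3  4  4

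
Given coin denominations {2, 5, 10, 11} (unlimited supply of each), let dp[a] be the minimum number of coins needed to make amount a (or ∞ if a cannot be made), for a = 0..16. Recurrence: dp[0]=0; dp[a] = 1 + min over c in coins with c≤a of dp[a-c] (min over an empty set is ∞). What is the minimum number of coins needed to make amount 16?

 a  0  1  2  3  4  5  6  7  8  9 10 11 12 13 14 15 16
dp  0  -  1  -  2  1  3  2  4  3  1  1  2  2  3  2  2
(- denotes ∞ / unreachable)

2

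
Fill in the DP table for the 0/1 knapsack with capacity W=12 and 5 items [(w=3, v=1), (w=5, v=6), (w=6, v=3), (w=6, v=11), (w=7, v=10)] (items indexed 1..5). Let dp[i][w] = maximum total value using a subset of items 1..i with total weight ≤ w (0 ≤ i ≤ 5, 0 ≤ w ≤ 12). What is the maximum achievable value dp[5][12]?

17

i\w   0   1   2   3   4   5   6   7   8   9  10  11  12
  0   0   0   0   0   0   0   0   0   0   0   0   0   0
  1   0   0   0   1   1   1   1   1   1   1   1   1   1
  2   0   0   0   1   1   6   6   6   7   7   7   7   7
  3   0   0   0   1   1   6   6   6   7   7   7   9   9
  4   0   0   0   1   1   6  11  11  11  12  12  17  17
  5   0   0   0   1   1   6  11  11  11  12  12  17  17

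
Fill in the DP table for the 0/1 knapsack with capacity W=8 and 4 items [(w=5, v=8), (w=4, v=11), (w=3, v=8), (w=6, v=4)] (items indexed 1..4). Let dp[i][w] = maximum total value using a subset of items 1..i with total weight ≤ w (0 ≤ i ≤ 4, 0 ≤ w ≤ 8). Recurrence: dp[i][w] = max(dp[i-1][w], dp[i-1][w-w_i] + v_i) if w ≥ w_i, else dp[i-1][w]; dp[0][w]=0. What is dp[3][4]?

i\w   0   1   2   3   4   5   6   7   8
  0   0   0   0   0   0   0   0   0   0
  1   0   0   0   0   0   8   8   8   8
  2   0   0   0   0  11  11  11  11  11
  3   0   0   0   8  11  11  11  19  19
  4   0   0   0   8  11  11  11  19  19

11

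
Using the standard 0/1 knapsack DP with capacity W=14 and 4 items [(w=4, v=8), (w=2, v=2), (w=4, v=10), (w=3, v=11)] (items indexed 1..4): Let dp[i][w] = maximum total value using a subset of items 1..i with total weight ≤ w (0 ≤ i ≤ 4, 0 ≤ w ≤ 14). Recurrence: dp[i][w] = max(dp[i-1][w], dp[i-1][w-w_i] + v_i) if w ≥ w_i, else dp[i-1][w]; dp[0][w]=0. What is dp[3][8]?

i\w   0   1   2   3   4   5   6   7   8   9  10  11  12  13  14
  0   0   0   0   0   0   0   0   0   0   0   0   0   0   0   0
  1   0   0   0   0   8   8   8   8   8   8   8   8   8   8   8
  2   0   0   2   2   8   8  10  10  10  10  10  10  10  10  10
  3   0   0   2   2  10  10  12  12  18  18  20  20  20  20  20
  4   0   0   2  11  11  13  13  21  21  23  23  29  29  31  31

18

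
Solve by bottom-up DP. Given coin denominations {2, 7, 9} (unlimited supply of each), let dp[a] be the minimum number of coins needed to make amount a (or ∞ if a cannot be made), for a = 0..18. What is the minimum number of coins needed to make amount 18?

2

 a  0  1  2  3  4  5  6  7  8  9 10 11 12 13 14 15 16 17 18
dp  0  -  1  -  2  -  3  1  4  1  5  2  6  3  2  4  2  5  2
(- denotes ∞ / unreachable)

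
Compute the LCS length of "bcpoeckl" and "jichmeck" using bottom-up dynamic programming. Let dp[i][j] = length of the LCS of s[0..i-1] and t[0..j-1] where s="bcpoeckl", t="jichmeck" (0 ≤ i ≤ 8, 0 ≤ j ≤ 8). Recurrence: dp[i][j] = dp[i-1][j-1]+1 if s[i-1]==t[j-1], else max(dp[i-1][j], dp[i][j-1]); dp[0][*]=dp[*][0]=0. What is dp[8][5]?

   ''  j  i  c  h  m  e  c  k
''  0  0  0  0  0  0  0  0  0
 b  0  0  0  0  0  0  0  0  0
 c  0  0  0  1  1  1  1  1  1
 p  0  0  0  1  1  1  1  1  1
 o  0  0  0  1  1  1  1  1  1
 e  0  0  0  1  1  1  2  2  2
 c  0  0  0  1  1  1  2  3  3
 k  0  0  0  1  1  1  2  3  4
 l  0  0  0  1  1  1  2  3  4

1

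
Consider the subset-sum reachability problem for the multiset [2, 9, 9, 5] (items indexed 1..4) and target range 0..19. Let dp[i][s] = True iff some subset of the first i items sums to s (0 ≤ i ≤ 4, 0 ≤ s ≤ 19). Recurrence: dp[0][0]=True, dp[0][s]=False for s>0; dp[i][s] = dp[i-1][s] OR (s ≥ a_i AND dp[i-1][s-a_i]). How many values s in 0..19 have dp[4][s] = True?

9

i\s   0   1   2   3   4   5   6   7   8   9  10  11  12  13  14  15  16  17  18  19
  0   T   F   F   F   F   F   F   F   F   F   F   F   F   F   F   F   F   F   F   F
  1   T   F   T   F   F   F   F   F   F   F   F   F   F   F   F   F   F   F   F   F
  2   T   F   T   F   F   F   F   F   F   T   F   T   F   F   F   F   F   F   F   F
  3   T   F   T   F   F   F   F   F   F   T   F   T   F   F   F   F   F   F   T   F
  4   T   F   T   F   F   T   F   T   F   T   F   T   F   F   T   F   T   F   T   F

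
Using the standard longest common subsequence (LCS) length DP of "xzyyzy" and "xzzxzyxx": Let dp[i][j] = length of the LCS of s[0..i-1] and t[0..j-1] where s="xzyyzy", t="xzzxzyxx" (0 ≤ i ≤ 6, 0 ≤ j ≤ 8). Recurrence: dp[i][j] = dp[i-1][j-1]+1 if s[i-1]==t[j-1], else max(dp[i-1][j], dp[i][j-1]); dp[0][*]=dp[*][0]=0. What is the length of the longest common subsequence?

   ''  x  z  z  x  z  y  x  x
''  0  0  0  0  0  0  0  0  0
 x  0  1  1  1  1  1  1  1  1
 z  0  1  2  2  2  2  2  2  2
 y  0  1  2  2  2  2  3  3  3
 y  0  1  2  2  2  2  3  3  3
 z  0  1  2  3  3  3  3  3  3
 y  0  1  2  3  3  3  4  4  4

4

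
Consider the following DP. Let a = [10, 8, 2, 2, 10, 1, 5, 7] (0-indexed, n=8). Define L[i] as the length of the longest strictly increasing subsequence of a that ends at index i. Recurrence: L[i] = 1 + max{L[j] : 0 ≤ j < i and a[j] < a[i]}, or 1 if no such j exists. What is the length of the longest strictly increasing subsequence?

   i    0    1    2    3    4    5    6    7
a[i]   10    8    2    2   10    1    5    7
L[i]    1    1    1    1    2    1    2    3

3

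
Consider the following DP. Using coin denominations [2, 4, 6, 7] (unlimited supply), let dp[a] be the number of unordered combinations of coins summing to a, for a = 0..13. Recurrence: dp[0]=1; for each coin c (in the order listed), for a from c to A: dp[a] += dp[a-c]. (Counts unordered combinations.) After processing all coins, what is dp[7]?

after  coin     0     1     2     3     4     5     6     7     8     9    10    11    12    13
          2     1     0     1     0     1     0     1     0     1     0     1     0     1     0
          4     1     0     1     0     2     0     2     0     3     0     3     0     4     0
          6     1     0     1     0     2     0     3     0     4     0     5     0     7     0
          7     1     0     1     0     2     0     3     1     4     1     5     2     7     3

1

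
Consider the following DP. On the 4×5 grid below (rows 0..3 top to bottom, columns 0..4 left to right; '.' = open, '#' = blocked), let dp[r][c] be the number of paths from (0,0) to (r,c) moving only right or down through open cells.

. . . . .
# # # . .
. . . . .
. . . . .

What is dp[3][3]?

1

r\c   0   1   2   3   4
  0   1   1   1   1   1
  1   0   0   0   1   2
  2   0   0   0   1   3
  3   0   0   0   1   4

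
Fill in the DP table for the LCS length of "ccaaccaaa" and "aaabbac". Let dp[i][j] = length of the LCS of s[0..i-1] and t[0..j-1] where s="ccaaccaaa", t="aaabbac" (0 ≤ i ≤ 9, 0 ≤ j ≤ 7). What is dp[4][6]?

2

   ''  a  a  a  b  b  a  c
''  0  0  0  0  0  0  0  0
 c  0  0  0  0  0  0  0  1
 c  0  0  0  0  0  0  0  1
 a  0  1  1  1  1  1  1  1
 a  0  1  2  2  2  2  2  2
 c  0  1  2  2  2  2  2  3
 c  0  1  2  2  2  2  2  3
 a  0  1  2  3  3  3  3  3
 a  0  1  2  3  3  3  4  4
 a  0  1  2  3  3  3  4  4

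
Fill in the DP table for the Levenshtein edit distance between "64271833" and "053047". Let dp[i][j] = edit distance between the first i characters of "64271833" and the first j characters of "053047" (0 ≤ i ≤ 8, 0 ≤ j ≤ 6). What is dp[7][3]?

6

   ''  0  5  3  0  4  7
''  0  1  2  3  4  5  6
 6  1  1  2  3  4  5  6
 4  2  2  2  3  4  4  5
 2  3  3  3  3  4  5  5
 7  4  4  4  4  4  5  5
 1  5  5  5  5  5  5  6
 8  6  6  6  6  6  6  6
 3  7  7  7  6  7  7  7
 3  8  8  8  7  7  8  8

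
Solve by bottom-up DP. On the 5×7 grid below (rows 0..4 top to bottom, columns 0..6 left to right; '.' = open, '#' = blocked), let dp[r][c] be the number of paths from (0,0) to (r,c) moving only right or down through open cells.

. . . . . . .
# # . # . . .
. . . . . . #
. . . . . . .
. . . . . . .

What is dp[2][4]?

r\c   0   1   2   3   4   5   6
  0   1   1   1   1   1   1   1
  1   0   0   1   0   1   2   3
  2   0   0   1   1   2   4   0
  3   0   0   1   2   4   8   8
  4   0   0   1   3   7  15  23

2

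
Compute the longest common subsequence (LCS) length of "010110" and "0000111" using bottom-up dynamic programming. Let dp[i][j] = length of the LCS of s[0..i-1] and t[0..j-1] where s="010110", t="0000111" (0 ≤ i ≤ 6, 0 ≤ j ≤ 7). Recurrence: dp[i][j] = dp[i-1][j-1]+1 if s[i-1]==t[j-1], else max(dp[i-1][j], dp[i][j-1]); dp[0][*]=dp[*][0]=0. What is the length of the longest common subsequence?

   ''  0  0  0  0  1  1  1
''  0  0  0  0  0  0  0  0
 0  0  1  1  1  1  1  1  1
 1  0  1  1  1  1  2  2  2
 0  0  1  2  2  2  2  2  2
 1  0  1  2  2  2  3  3  3
 1  0  1  2  2  2  3  4  4
 0  0  1  2  3  3  3  4  4

4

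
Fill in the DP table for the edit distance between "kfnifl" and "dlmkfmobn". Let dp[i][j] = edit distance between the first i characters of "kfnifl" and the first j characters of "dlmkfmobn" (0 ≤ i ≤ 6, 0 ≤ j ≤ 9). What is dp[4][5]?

5

   ''  d  l  m  k  f  m  o  b  n
''  0  1  2  3  4  5  6  7  8  9
 k  1  1  2  3  3  4  5  6  7  8
 f  2  2  2  3  4  3  4  5  6  7
 n  3  3  3  3  4  4  4  5  6  6
 i  4  4  4  4  4  5  5  5  6  7
 f  5  5  5  5  5  4  5  6  6  7
 l  6  6  5  6  6  5  5  6  7  7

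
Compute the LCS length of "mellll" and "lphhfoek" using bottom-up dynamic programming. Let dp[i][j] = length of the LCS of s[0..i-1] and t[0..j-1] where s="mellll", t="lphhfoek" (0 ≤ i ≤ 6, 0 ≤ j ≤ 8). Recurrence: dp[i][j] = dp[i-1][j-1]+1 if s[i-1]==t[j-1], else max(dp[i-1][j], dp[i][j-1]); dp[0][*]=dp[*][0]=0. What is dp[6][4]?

1

   ''  l  p  h  h  f  o  e  k
''  0  0  0  0  0  0  0  0  0
 m  0  0  0  0  0  0  0  0  0
 e  0  0  0  0  0  0  0  1  1
 l  0  1  1  1  1  1  1  1  1
 l  0  1  1  1  1  1  1  1  1
 l  0  1  1  1  1  1  1  1  1
 l  0  1  1  1  1  1  1  1  1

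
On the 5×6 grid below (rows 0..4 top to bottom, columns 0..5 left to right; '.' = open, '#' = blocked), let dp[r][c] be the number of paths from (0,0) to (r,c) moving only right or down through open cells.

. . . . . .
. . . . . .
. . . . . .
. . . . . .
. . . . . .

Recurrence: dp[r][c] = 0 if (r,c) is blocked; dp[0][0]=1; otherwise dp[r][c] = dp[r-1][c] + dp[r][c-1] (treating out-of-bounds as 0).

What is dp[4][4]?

r\c   0   1   2   3   4   5
  0   1   1   1   1   1   1
  1   1   2   3   4   5   6
  2   1   3   6  10  15  21
  3   1   4  10  20  35  56
  4   1   5  15  35  70 126

70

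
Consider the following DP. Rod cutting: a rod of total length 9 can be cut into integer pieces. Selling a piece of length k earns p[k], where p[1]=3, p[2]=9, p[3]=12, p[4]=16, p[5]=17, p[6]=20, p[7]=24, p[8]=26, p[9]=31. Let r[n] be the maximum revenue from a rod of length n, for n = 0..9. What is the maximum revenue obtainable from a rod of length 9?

39

   n    0    1    2    3    4    5    6    7    8    9
r[n]    0    3    9   12   18   21   27   30   36   39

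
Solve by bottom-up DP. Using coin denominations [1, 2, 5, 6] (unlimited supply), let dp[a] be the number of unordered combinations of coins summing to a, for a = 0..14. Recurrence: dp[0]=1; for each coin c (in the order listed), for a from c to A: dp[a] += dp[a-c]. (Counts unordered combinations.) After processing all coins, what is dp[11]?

15

after  coin     0     1     2     3     4     5     6     7     8     9    10    11    12    13    14
          1     1     1     1     1     1     1     1     1     1     1     1     1     1     1     1
          2     1     1     2     2     3     3     4     4     5     5     6     6     7     7     8
          5     1     1     2     2     3     4     5     6     7     8    10    11    13    14    16
          6     1     1     2     2     3     4     6     7     9    10    13    15    19    21    25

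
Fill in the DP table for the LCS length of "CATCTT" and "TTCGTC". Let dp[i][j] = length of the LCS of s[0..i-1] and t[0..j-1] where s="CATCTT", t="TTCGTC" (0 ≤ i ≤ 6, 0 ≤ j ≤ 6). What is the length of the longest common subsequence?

3

   ''  T  T  C  G  T  C
''  0  0  0  0  0  0  0
 C  0  0  0  1  1  1  1
 A  0  0  0  1  1  1  1
 T  0  1  1  1  1  2  2
 C  0  1  1  2  2  2  3
 T  0  1  2  2  2  3  3
 T  0  1  2  2  2  3  3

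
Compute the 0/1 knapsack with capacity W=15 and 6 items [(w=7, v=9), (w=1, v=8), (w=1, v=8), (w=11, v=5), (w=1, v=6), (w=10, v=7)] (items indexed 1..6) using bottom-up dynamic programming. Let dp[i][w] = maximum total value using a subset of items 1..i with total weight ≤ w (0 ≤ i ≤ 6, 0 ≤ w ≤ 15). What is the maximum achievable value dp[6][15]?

31

i\w   0   1   2   3   4   5   6   7   8   9  10  11  12  13  14  15
  0   0   0   0   0   0   0   0   0   0   0   0   0   0   0   0   0
  1   0   0   0   0   0   0   0   9   9   9   9   9   9   9   9   9
  2   0   8   8   8   8   8   8   9  17  17  17  17  17  17  17  17
  3   0   8  16  16  16  16  16  16  17  25  25  25  25  25  25  25
  4   0   8  16  16  16  16  16  16  17  25  25  25  25  25  25  25
  5   0   8  16  22  22  22  22  22  22  25  31  31  31  31  31  31
  6   0   8  16  22  22  22  22  22  22  25  31  31  31  31  31  31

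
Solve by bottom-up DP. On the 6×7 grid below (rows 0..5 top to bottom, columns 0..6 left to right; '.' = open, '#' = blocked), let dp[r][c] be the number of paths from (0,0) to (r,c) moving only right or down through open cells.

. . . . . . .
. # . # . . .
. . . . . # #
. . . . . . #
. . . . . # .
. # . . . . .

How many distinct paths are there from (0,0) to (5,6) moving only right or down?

42

r\c   0   1   2   3   4   5   6
  0   1   1   1   1   1   1   1
  1   1   0   1   0   1   2   3
  2   1   1   2   2   3   0   0
  3   1   2   4   6   9   9   0
  4   1   3   7  13  22   0   0
  5   1   0   7  20  42  42  42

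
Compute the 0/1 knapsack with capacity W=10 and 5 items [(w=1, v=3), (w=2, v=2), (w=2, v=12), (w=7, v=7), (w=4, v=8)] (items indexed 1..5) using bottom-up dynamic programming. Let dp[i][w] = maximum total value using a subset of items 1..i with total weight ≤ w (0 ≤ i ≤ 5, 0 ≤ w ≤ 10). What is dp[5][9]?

i\w   0   1   2   3   4   5   6   7   8   9  10
  0   0   0   0   0   0   0   0   0   0   0   0
  1   0   3   3   3   3   3   3   3   3   3   3
  2   0   3   3   5   5   5   5   5   5   5   5
  3   0   3  12  15  15  17  17  17  17  17  17
  4   0   3  12  15  15  17  17  17  17  19  22
  5   0   3  12  15  15  17  20  23  23  25  25

25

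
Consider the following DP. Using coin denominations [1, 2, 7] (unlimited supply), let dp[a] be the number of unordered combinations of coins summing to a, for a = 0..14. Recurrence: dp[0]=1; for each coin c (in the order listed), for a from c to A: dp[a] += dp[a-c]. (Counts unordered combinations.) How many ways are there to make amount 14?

after  coin     0     1     2     3     4     5     6     7     8     9    10    11    12    13    14
          1     1     1     1     1     1     1     1     1     1     1     1     1     1     1     1
          2     1     1     2     2     3     3     4     4     5     5     6     6     7     7     8
          7     1     1     2     2     3     3     4     5     6     7     8     9    10    11    13

13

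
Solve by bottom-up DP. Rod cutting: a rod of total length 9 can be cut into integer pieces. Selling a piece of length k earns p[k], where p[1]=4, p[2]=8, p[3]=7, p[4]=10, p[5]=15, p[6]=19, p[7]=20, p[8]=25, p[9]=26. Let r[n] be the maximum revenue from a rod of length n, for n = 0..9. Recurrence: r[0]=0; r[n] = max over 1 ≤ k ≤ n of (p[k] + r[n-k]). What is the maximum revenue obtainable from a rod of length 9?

36

   n    0    1    2    3    4    5    6    7    8    9
r[n]    0    4    8   12   16   20   24   28   32   36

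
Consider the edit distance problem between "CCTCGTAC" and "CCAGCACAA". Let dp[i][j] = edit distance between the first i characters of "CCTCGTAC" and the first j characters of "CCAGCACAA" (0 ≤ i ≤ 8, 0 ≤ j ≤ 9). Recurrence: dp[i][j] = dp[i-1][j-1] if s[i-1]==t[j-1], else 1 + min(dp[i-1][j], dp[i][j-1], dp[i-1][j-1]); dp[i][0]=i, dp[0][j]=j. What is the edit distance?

5

   ''  C  C  A  G  C  A  C  A  A
''  0  1  2  3  4  5  6  7  8  9
 C  1  0  1  2  3  4  5  6  7  8
 C  2  1  0  1  2  3  4  5  6  7
 T  3  2  1  1  2  3  4  5  6  7
 C  4  3  2  2  2  2  3  4  5  6
 G  5  4  3  3  2  3  3  4  5  6
 T  6  5  4  4  3  3  4  4  5  6
 A  7  6  5  4  4  4  3  4  4  5
 C  8  7  6  5  5  4  4  3  4  5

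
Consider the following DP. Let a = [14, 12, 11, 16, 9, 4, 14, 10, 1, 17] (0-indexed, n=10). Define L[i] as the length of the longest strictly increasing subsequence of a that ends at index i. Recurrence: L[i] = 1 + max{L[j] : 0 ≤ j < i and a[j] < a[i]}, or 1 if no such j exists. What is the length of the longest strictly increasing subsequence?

3

   i    0    1    2    3    4    5    6    7    8    9
a[i]   14   12   11   16    9    4   14   10    1   17
L[i]    1    1    1    2    1    1    2    2    1    3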